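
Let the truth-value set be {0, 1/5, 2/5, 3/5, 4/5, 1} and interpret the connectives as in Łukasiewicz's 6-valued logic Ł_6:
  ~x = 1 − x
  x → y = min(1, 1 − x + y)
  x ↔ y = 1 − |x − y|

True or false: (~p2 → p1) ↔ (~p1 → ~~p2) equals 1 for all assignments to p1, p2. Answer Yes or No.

Yes

At p1 = 1/5, p2 = 0, for instance:
~p2 = ~0 = 1
~p2 → p1 = 1 → 1/5 = 1/5
~p1 = ~1/5 = 4/5
~~p2 = ~1 = 0
~p1 → ~~p2 = 4/5 → 0 = 1/5
(~p2 → p1) ↔ (~p1 → ~~p2) = 1/5 ↔ 1/5 = 1
and checking the remaining 35 assignments likewise gives ≥ 1 in every case.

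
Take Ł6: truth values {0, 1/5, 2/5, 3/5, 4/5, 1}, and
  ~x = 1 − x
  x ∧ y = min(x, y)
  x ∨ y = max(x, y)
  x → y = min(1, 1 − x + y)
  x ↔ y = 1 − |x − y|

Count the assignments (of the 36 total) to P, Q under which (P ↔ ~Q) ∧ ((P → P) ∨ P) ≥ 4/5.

value 1: 6 assignments (counts)
value 4/5: 10 assignments (counts)
value 3/5: 8 assignments
value 2/5: 6 assignments
value 1/5: 4 assignments
value 0: 2 assignments
So 16 of the 36 assignments meet the threshold.

16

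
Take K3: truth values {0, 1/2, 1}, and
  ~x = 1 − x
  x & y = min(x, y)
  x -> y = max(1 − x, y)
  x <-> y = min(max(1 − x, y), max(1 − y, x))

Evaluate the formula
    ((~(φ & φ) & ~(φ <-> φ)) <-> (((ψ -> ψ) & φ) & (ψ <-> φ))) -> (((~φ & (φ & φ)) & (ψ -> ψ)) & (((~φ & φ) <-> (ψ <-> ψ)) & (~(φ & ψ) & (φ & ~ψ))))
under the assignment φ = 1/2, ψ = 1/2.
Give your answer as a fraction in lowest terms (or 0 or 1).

1/2

φ & φ = 1/2 & 1/2 = 1/2
~(φ & φ) = ~1/2 = 1/2
φ <-> φ = 1/2 <-> 1/2 = 1/2
~(φ <-> φ) = ~1/2 = 1/2
~(φ & φ) & ~(φ <-> φ) = 1/2 & 1/2 = 1/2
ψ -> ψ = 1/2 -> 1/2 = 1/2
(ψ -> ψ) & φ = 1/2 & 1/2 = 1/2
ψ <-> φ = 1/2 <-> 1/2 = 1/2
((ψ -> ψ) & φ) & (ψ <-> φ) = 1/2 & 1/2 = 1/2
(~(φ & φ) & ~(φ <-> φ)) <-> (((ψ -> ψ) & φ) & (ψ <-> φ)) = 1/2 <-> 1/2 = 1/2
~φ = ~1/2 = 1/2
φ & φ = 1/2 & 1/2 = 1/2
~φ & (φ & φ) = 1/2 & 1/2 = 1/2
ψ -> ψ = 1/2 -> 1/2 = 1/2
(~φ & (φ & φ)) & (ψ -> ψ) = 1/2 & 1/2 = 1/2
~φ = ~1/2 = 1/2
~φ & φ = 1/2 & 1/2 = 1/2
ψ <-> ψ = 1/2 <-> 1/2 = 1/2
(~φ & φ) <-> (ψ <-> ψ) = 1/2 <-> 1/2 = 1/2
φ & ψ = 1/2 & 1/2 = 1/2
~(φ & ψ) = ~1/2 = 1/2
~ψ = ~1/2 = 1/2
φ & ~ψ = 1/2 & 1/2 = 1/2
~(φ & ψ) & (φ & ~ψ) = 1/2 & 1/2 = 1/2
((~φ & φ) <-> (ψ <-> ψ)) & (~(φ & ψ) & (φ & ~ψ)) = 1/2 & 1/2 = 1/2
((~φ & (φ & φ)) & (ψ -> ψ)) & (((~φ & φ) <-> (ψ <-> ψ)) & (~(φ & ψ) & (φ & ~ψ))) = 1/2 & 1/2 = 1/2
((~(φ & φ) & ~(φ <-> φ)) <-> (((ψ -> ψ) & φ) & (ψ <-> φ))) -> (((~φ & (φ & φ)) & (ψ -> ψ)) & (((~φ & φ) <-> (ψ <-> ψ)) & (~(φ & ψ) & (φ & ~ψ)))) = 1/2 -> 1/2 = 1/2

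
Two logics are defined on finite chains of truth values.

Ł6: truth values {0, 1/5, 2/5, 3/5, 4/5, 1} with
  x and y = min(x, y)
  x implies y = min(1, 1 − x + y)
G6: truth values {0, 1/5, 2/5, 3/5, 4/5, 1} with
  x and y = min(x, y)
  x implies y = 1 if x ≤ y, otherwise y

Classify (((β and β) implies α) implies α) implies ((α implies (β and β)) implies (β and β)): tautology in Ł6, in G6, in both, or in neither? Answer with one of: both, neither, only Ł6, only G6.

only Ł6

In Ł6: every assignment gives 1 — tautology.
In G6: at α = 0, β = 1/5 the value is 1/5 — not a tautology.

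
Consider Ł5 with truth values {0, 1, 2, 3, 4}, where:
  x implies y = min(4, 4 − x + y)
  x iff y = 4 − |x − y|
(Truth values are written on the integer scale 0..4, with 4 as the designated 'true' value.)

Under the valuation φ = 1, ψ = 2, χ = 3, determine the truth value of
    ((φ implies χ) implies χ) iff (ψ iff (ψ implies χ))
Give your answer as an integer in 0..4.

3

φ implies χ = 1 implies 3 = 4
(φ implies χ) implies χ = 4 implies 3 = 3
ψ implies χ = 2 implies 3 = 4
ψ iff (ψ implies χ) = 2 iff 4 = 2
((φ implies χ) implies χ) iff (ψ iff (ψ implies χ)) = 3 iff 2 = 3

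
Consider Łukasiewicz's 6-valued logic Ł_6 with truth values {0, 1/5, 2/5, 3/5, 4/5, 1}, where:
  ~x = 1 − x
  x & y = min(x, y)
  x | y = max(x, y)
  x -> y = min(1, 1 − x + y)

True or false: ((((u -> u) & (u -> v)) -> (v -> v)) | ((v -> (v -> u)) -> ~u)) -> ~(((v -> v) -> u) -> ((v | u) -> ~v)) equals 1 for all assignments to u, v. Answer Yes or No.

Counterexample: take u = 0, v = 0.
u -> u = 0 -> 0 = 1
u -> v = 0 -> 0 = 1
(u -> u) & (u -> v) = 1 & 1 = 1
v -> v = 0 -> 0 = 1
((u -> u) & (u -> v)) -> (v -> v) = 1 -> 1 = 1
v -> u = 0 -> 0 = 1
v -> (v -> u) = 0 -> 1 = 1
~u = ~0 = 1
(v -> (v -> u)) -> ~u = 1 -> 1 = 1
(((u -> u) & (u -> v)) -> (v -> v)) | ((v -> (v -> u)) -> ~u) = 1 | 1 = 1
v -> v = 0 -> 0 = 1
(v -> v) -> u = 1 -> 0 = 0
v | u = 0 | 0 = 0
~v = ~0 = 1
(v | u) -> ~v = 0 -> 1 = 1
((v -> v) -> u) -> ((v | u) -> ~v) = 0 -> 1 = 1
~(((v -> v) -> u) -> ((v | u) -> ~v)) = ~1 = 0
((((u -> u) & (u -> v)) -> (v -> v)) | ((v -> (v -> u)) -> ~u)) -> ~(((v -> v) -> u) -> ((v | u) -> ~v)) = 1 -> 0 = 0
This gives 0 ≠ 1.

No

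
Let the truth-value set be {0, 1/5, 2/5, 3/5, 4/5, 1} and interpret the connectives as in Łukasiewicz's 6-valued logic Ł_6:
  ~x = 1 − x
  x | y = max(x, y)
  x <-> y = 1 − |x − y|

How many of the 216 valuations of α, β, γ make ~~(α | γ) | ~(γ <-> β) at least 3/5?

value 1: 71 assignments (counts)
value 4/5: 61 assignments (counts)
value 3/5: 48 assignments (counts)
value 2/5: 26 assignments
value 1/5: 9 assignments
value 0: 1 assignment
So 180 of the 216 assignments meet the threshold.

180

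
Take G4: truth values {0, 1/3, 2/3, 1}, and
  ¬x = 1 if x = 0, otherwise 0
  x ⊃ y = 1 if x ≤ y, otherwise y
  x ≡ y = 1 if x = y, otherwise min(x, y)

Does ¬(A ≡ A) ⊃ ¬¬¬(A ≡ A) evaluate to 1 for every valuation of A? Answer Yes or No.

A = 0 ↦ 1
A = 1/3 ↦ 1
A = 2/3 ↦ 1
A = 1 ↦ 1
Every assignment gives a value ≥ 1.

Yes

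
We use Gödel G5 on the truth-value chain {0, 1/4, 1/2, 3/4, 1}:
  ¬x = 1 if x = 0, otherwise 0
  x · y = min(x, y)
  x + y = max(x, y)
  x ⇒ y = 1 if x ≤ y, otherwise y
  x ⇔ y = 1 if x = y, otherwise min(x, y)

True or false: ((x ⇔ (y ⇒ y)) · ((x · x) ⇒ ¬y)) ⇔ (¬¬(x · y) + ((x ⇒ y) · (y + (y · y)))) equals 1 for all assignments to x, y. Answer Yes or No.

Counterexample: take x = 0, y = 1/4.
y ⇒ y = 1/4 ⇒ 1/4 = 1
x ⇔ (y ⇒ y) = 0 ⇔ 1 = 0
x · x = 0 · 0 = 0
¬y = ¬1/4 = 0
(x · x) ⇒ ¬y = 0 ⇒ 0 = 1
(x ⇔ (y ⇒ y)) · ((x · x) ⇒ ¬y) = 0 · 1 = 0
x · y = 0 · 1/4 = 0
¬(x · y) = ¬0 = 1
¬¬(x · y) = ¬1 = 0
x ⇒ y = 0 ⇒ 1/4 = 1
y · y = 1/4 · 1/4 = 1/4
y + (y · y) = 1/4 + 1/4 = 1/4
(x ⇒ y) · (y + (y · y)) = 1 · 1/4 = 1/4
¬¬(x · y) + ((x ⇒ y) · (y + (y · y))) = 0 + 1/4 = 1/4
((x ⇔ (y ⇒ y)) · ((x · x) ⇒ ¬y)) ⇔ (¬¬(x · y) + ((x ⇒ y) · (y + (y · y)))) = 0 ⇔ 1/4 = 0
This gives 0 ≠ 1.

No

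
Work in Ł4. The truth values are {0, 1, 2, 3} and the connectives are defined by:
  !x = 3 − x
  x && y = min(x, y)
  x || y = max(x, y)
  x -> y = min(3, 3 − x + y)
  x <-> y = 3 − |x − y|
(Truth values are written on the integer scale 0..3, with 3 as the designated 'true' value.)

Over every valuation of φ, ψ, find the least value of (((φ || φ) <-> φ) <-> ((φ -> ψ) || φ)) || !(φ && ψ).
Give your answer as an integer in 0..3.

2

Take φ = 2, ψ = 1:
φ || φ = 2 || 2 = 2
(φ || φ) <-> φ = 2 <-> 2 = 3
φ -> ψ = 2 -> 1 = 2
(φ -> ψ) || φ = 2 || 2 = 2
((φ || φ) <-> φ) <-> ((φ -> ψ) || φ) = 3 <-> 2 = 2
φ && ψ = 2 && 1 = 1
!(φ && ψ) = !1 = 2
(((φ || φ) <-> φ) <-> ((φ -> ψ) || φ)) || !(φ && ψ) = 2 || 2 = 2
No assignment yields a value below 2, so this is the minimum.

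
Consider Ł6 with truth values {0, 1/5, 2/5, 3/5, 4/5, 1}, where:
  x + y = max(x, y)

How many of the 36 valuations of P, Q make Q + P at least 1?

11

value 1: 11 assignments (counts)
value 4/5: 9 assignments
value 3/5: 7 assignments
value 2/5: 5 assignments
value 1/5: 3 assignments
value 0: 1 assignment
So 11 of the 36 assignments meet the threshold.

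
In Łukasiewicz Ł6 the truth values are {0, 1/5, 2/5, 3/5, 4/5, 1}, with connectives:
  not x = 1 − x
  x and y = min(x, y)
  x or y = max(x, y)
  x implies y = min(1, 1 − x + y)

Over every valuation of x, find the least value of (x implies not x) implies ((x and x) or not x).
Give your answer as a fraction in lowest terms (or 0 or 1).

3/5

Take x = 2/5:
not x = not 2/5 = 3/5
x implies not x = 2/5 implies 3/5 = 1
x and x = 2/5 and 2/5 = 2/5
not x = not 2/5 = 3/5
(x and x) or not x = 2/5 or 3/5 = 3/5
(x implies not x) implies ((x and x) or not x) = 1 implies 3/5 = 3/5
No assignment yields a value below 3/5, so this is the minimum.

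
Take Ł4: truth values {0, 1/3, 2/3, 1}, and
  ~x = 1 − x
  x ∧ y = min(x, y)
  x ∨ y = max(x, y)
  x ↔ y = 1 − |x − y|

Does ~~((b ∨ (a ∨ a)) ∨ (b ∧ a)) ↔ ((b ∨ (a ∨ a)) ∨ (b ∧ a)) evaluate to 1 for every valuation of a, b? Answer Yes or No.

Yes

a = 0, b = 0 ↦ 1
a = 0, b = 1/3 ↦ 1
a = 0, b = 2/3 ↦ 1
a = 0, b = 1 ↦ 1
a = 1/3, b = 0 ↦ 1
a = 1/3, b = 1/3 ↦ 1
a = 1/3, b = 2/3 ↦ 1
a = 1/3, b = 1 ↦ 1
a = 2/3, b = 0 ↦ 1
a = 2/3, b = 1/3 ↦ 1
a = 2/3, b = 2/3 ↦ 1
a = 2/3, b = 1 ↦ 1
a = 1, b = 0 ↦ 1
a = 1, b = 1/3 ↦ 1
a = 1, b = 2/3 ↦ 1
a = 1, b = 1 ↦ 1
Every assignment gives a value ≥ 1.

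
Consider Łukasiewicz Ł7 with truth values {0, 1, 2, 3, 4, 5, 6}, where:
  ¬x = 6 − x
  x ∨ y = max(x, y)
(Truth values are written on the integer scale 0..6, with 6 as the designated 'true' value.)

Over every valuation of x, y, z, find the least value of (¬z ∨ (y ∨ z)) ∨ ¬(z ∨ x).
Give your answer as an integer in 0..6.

Take x = 0, y = 0, z = 3:
¬z = ¬3 = 3
y ∨ z = 0 ∨ 3 = 3
¬z ∨ (y ∨ z) = 3 ∨ 3 = 3
z ∨ x = 3 ∨ 0 = 3
¬(z ∨ x) = ¬3 = 3
(¬z ∨ (y ∨ z)) ∨ ¬(z ∨ x) = 3 ∨ 3 = 3
No assignment yields a value below 3, so this is the minimum.

3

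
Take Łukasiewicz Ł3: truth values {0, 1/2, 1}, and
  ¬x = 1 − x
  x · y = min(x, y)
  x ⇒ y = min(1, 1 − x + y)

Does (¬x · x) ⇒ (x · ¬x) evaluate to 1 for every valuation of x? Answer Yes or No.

Yes

x = 0 ↦ 1
x = 1/2 ↦ 1
x = 1 ↦ 1
Every assignment gives a value ≥ 1.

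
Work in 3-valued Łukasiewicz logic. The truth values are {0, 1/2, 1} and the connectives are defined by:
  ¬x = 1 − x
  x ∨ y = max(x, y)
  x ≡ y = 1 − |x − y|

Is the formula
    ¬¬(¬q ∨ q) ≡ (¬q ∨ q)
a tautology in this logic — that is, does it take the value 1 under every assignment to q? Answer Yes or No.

Yes

q = 0 ↦ 1
q = 1/2 ↦ 1
q = 1 ↦ 1
Every assignment gives a value ≥ 1.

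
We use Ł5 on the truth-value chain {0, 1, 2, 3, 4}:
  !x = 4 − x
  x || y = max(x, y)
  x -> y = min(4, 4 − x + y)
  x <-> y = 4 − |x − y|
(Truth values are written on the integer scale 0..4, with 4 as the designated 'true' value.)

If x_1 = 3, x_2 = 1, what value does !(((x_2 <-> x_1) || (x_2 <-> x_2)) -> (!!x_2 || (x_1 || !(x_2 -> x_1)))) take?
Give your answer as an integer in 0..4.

1

x_2 <-> x_1 = 1 <-> 3 = 2
x_2 <-> x_2 = 1 <-> 1 = 4
(x_2 <-> x_1) || (x_2 <-> x_2) = 2 || 4 = 4
!x_2 = !1 = 3
!!x_2 = !3 = 1
x_2 -> x_1 = 1 -> 3 = 4
!(x_2 -> x_1) = !4 = 0
x_1 || !(x_2 -> x_1) = 3 || 0 = 3
!!x_2 || (x_1 || !(x_2 -> x_1)) = 1 || 3 = 3
((x_2 <-> x_1) || (x_2 <-> x_2)) -> (!!x_2 || (x_1 || !(x_2 -> x_1))) = 4 -> 3 = 3
!(((x_2 <-> x_1) || (x_2 <-> x_2)) -> (!!x_2 || (x_1 || !(x_2 -> x_1)))) = !3 = 1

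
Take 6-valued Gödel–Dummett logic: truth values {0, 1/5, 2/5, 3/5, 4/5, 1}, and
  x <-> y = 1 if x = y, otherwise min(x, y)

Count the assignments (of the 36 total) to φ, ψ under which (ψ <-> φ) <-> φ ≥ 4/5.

18

value 1: 16 assignments (counts)
value 4/5: 2 assignments (counts)
value 3/5: 3 assignments
value 2/5: 4 assignments
value 1/5: 5 assignments
value 0: 6 assignments
So 18 of the 36 assignments meet the threshold.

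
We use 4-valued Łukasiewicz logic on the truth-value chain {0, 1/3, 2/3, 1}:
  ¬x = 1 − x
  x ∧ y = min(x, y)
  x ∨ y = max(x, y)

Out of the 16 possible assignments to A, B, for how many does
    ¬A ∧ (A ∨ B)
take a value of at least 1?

1

A = 0, B = 0 ↦ 0  <
A = 0, B = 1/3 ↦ 1/3  <
A = 0, B = 2/3 ↦ 2/3  <
A = 0, B = 1 ↦ 1  ≥
A = 1/3, B = 0 ↦ 1/3  <
A = 1/3, B = 1/3 ↦ 1/3  <
A = 1/3, B = 2/3 ↦ 2/3  <
A = 1/3, B = 1 ↦ 2/3  <
A = 2/3, B = 0 ↦ 1/3  <
A = 2/3, B = 1/3 ↦ 1/3  <
A = 2/3, B = 2/3 ↦ 1/3  <
A = 2/3, B = 1 ↦ 1/3  <
A = 1, B = 0 ↦ 0  <
A = 1, B = 1/3 ↦ 0  <
A = 1, B = 2/3 ↦ 0  <
A = 1, B = 1 ↦ 0  <
So 1 of the 16 assignments meets the threshold.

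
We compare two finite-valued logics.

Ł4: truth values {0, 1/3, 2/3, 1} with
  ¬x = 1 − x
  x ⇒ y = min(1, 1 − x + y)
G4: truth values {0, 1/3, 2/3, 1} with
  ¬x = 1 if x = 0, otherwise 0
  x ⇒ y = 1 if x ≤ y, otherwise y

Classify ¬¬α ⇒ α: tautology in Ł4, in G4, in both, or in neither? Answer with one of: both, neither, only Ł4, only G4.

In Ł4: every assignment gives 1 — tautology.
In G4: at α = 1/3 the value is 1/3 — not a tautology.

only Ł4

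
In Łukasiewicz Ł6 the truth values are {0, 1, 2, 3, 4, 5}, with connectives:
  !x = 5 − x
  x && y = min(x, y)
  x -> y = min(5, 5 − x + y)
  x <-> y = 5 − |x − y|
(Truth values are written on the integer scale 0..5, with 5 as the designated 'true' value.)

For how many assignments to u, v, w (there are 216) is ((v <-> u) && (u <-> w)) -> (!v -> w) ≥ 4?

201

value 5: 188 assignments (counts)
value 4: 13 assignments (counts)
value 3: 7 assignments
value 2: 6 assignments
value 1: 1 assignment
value 0: 1 assignment
So 201 of the 216 assignments meet the threshold.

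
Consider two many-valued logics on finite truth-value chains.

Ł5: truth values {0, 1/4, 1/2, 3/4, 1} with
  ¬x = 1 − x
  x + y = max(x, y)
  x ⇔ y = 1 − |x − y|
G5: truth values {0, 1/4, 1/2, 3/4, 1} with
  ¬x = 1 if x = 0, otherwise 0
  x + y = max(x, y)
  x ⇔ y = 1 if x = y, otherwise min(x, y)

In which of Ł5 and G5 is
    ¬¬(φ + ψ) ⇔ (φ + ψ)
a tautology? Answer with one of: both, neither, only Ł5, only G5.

only Ł5

In Ł5: every assignment gives 1 — tautology.
In G5: at φ = 0, ψ = 1/4 the value is 1/4 — not a tautology.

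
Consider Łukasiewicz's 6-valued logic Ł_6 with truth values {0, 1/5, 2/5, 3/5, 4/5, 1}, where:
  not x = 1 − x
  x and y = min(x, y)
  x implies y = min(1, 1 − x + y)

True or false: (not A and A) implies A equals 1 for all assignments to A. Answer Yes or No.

Yes

A = 0 ↦ 1
A = 1/5 ↦ 1
A = 2/5 ↦ 1
A = 3/5 ↦ 1
A = 4/5 ↦ 1
A = 1 ↦ 1
Every assignment gives a value ≥ 1.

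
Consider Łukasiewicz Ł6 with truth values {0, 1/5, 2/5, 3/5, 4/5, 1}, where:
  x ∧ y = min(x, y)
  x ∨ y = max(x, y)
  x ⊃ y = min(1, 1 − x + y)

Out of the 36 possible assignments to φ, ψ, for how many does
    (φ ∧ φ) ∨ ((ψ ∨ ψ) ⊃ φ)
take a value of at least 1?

21

value 1: 21 assignments (counts)
value 4/5: 5 assignments
value 3/5: 4 assignments
value 2/5: 3 assignments
value 1/5: 2 assignments
value 0: 1 assignment
So 21 of the 36 assignments meet the threshold.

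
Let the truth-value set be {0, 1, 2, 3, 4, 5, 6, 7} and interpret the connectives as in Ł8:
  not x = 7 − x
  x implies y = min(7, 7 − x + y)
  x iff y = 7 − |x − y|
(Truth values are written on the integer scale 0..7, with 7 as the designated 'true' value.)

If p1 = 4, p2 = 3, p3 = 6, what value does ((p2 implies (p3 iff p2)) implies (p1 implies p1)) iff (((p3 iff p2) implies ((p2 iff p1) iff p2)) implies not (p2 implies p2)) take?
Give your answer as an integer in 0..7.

p3 iff p2 = 6 iff 3 = 4
p2 implies (p3 iff p2) = 3 implies 4 = 7
p1 implies p1 = 4 implies 4 = 7
(p2 implies (p3 iff p2)) implies (p1 implies p1) = 7 implies 7 = 7
p3 iff p2 = 6 iff 3 = 4
p2 iff p1 = 3 iff 4 = 6
(p2 iff p1) iff p2 = 6 iff 3 = 4
(p3 iff p2) implies ((p2 iff p1) iff p2) = 4 implies 4 = 7
p2 implies p2 = 3 implies 3 = 7
not (p2 implies p2) = not 7 = 0
((p3 iff p2) implies ((p2 iff p1) iff p2)) implies not (p2 implies p2) = 7 implies 0 = 0
((p2 implies (p3 iff p2)) implies (p1 implies p1)) iff (((p3 iff p2) implies ((p2 iff p1) iff p2)) implies not (p2 implies p2)) = 7 iff 0 = 0

0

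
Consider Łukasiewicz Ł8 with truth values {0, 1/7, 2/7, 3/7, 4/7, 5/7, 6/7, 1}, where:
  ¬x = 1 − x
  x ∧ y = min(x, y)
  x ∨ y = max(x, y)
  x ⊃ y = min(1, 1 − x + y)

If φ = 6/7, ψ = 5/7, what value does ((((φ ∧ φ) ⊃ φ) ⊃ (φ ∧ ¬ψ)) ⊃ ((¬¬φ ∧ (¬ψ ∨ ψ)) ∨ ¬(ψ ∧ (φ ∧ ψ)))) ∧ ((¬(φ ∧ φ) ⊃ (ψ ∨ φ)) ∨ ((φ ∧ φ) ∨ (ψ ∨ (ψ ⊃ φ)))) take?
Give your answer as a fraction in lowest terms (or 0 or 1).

φ ∧ φ = 6/7 ∧ 6/7 = 6/7
(φ ∧ φ) ⊃ φ = 6/7 ⊃ 6/7 = 1
¬ψ = ¬5/7 = 2/7
φ ∧ ¬ψ = 6/7 ∧ 2/7 = 2/7
((φ ∧ φ) ⊃ φ) ⊃ (φ ∧ ¬ψ) = 1 ⊃ 2/7 = 2/7
¬φ = ¬6/7 = 1/7
¬¬φ = ¬1/7 = 6/7
¬ψ = ¬5/7 = 2/7
¬ψ ∨ ψ = 2/7 ∨ 5/7 = 5/7
¬¬φ ∧ (¬ψ ∨ ψ) = 6/7 ∧ 5/7 = 5/7
φ ∧ ψ = 6/7 ∧ 5/7 = 5/7
ψ ∧ (φ ∧ ψ) = 5/7 ∧ 5/7 = 5/7
¬(ψ ∧ (φ ∧ ψ)) = ¬5/7 = 2/7
(¬¬φ ∧ (¬ψ ∨ ψ)) ∨ ¬(ψ ∧ (φ ∧ ψ)) = 5/7 ∨ 2/7 = 5/7
(((φ ∧ φ) ⊃ φ) ⊃ (φ ∧ ¬ψ)) ⊃ ((¬¬φ ∧ (¬ψ ∨ ψ)) ∨ ¬(ψ ∧ (φ ∧ ψ))) = 2/7 ⊃ 5/7 = 1
φ ∧ φ = 6/7 ∧ 6/7 = 6/7
¬(φ ∧ φ) = ¬6/7 = 1/7
ψ ∨ φ = 5/7 ∨ 6/7 = 6/7
¬(φ ∧ φ) ⊃ (ψ ∨ φ) = 1/7 ⊃ 6/7 = 1
φ ∧ φ = 6/7 ∧ 6/7 = 6/7
ψ ⊃ φ = 5/7 ⊃ 6/7 = 1
ψ ∨ (ψ ⊃ φ) = 5/7 ∨ 1 = 1
(φ ∧ φ) ∨ (ψ ∨ (ψ ⊃ φ)) = 6/7 ∨ 1 = 1
(¬(φ ∧ φ) ⊃ (ψ ∨ φ)) ∨ ((φ ∧ φ) ∨ (ψ ∨ (ψ ⊃ φ))) = 1 ∨ 1 = 1
((((φ ∧ φ) ⊃ φ) ⊃ (φ ∧ ¬ψ)) ⊃ ((¬¬φ ∧ (¬ψ ∨ ψ)) ∨ ¬(ψ ∧ (φ ∧ ψ)))) ∧ ((¬(φ ∧ φ) ⊃ (ψ ∨ φ)) ∨ ((φ ∧ φ) ∨ (ψ ∨ (ψ ⊃ φ)))) = 1 ∧ 1 = 1

1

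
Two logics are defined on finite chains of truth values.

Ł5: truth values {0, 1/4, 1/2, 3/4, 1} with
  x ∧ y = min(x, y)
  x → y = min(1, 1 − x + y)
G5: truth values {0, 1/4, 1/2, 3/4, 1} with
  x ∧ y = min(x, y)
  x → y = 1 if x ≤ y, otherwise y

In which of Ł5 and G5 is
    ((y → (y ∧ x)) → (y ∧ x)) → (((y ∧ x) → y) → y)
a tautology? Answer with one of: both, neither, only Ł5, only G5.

In Ł5: every assignment gives 1 — tautology.
In G5: at x = 0, y = 1/4 the value is 1/4 — not a tautology.

only Ł5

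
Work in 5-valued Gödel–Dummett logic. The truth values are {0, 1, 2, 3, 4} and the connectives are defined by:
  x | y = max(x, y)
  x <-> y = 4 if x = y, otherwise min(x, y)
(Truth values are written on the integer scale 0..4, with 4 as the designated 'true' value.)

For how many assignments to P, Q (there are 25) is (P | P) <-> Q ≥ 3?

7

value 4: 5 assignments (counts)
value 3: 2 assignments (counts)
value 2: 4 assignments
value 1: 6 assignments
value 0: 8 assignments
So 7 of the 25 assignments meet the threshold.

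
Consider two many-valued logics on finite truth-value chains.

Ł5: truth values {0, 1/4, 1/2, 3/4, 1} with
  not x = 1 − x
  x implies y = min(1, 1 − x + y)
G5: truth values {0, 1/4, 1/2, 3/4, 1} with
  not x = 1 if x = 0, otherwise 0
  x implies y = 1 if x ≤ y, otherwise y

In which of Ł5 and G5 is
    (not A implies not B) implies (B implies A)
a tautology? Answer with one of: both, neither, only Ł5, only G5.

In Ł5: every assignment gives 1 — tautology.
In G5: at A = 1/4, B = 1/2 the value is 1/4 — not a tautology.

only Ł5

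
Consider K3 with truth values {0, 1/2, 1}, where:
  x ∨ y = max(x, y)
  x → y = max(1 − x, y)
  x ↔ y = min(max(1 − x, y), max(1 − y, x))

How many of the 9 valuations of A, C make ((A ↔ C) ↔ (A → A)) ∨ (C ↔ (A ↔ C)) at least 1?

3

A = 0, C = 0 ↦ 1  ≥
A = 0, C = 1/2 ↦ 1/2  <
A = 0, C = 1 ↦ 0  <
A = 1/2, C = 0 ↦ 1/2  <
A = 1/2, C = 1/2 ↦ 1/2  <
A = 1/2, C = 1 ↦ 1/2  <
A = 1, C = 0 ↦ 1  ≥
A = 1, C = 1/2 ↦ 1/2  <
A = 1, C = 1 ↦ 1  ≥
So 3 of the 9 assignments meet the threshold.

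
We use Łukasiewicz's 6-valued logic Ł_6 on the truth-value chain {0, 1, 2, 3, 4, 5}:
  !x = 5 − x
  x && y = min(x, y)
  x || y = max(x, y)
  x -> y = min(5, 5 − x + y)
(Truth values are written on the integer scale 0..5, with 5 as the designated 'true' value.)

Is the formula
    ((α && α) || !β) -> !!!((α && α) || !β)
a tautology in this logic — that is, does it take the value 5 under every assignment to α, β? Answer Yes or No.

Counterexample: take α = 0, β = 0.
α && α = 0 && 0 = 0
!β = !0 = 5
(α && α) || !β = 0 || 5 = 5
α && α = 0 && 0 = 0
!β = !0 = 5
(α && α) || !β = 0 || 5 = 5
!((α && α) || !β) = !5 = 0
!!((α && α) || !β) = !0 = 5
!!!((α && α) || !β) = !5 = 0
((α && α) || !β) -> !!!((α && α) || !β) = 5 -> 0 = 0
This gives 0 ≠ 5.

No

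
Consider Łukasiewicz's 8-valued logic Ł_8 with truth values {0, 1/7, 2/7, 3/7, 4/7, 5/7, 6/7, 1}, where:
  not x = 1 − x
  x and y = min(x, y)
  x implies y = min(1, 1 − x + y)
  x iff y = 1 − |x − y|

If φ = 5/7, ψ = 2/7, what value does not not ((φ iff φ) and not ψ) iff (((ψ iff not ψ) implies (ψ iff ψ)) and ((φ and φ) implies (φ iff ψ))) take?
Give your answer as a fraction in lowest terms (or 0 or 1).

φ iff φ = 5/7 iff 5/7 = 1
not ψ = not 2/7 = 5/7
(φ iff φ) and not ψ = 1 and 5/7 = 5/7
not ((φ iff φ) and not ψ) = not 5/7 = 2/7
not not ((φ iff φ) and not ψ) = not 2/7 = 5/7
not ψ = not 2/7 = 5/7
ψ iff not ψ = 2/7 iff 5/7 = 4/7
ψ iff ψ = 2/7 iff 2/7 = 1
(ψ iff not ψ) implies (ψ iff ψ) = 4/7 implies 1 = 1
φ and φ = 5/7 and 5/7 = 5/7
φ iff ψ = 5/7 iff 2/7 = 4/7
(φ and φ) implies (φ iff ψ) = 5/7 implies 4/7 = 6/7
((ψ iff not ψ) implies (ψ iff ψ)) and ((φ and φ) implies (φ iff ψ)) = 1 and 6/7 = 6/7
not not ((φ iff φ) and not ψ) iff (((ψ iff not ψ) implies (ψ iff ψ)) and ((φ and φ) implies (φ iff ψ))) = 5/7 iff 6/7 = 6/7

6/7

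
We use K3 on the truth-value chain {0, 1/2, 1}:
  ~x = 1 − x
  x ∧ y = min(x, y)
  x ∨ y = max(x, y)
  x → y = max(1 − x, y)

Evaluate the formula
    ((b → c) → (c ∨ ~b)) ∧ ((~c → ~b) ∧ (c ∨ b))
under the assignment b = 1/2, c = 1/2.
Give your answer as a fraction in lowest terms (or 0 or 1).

b → c = 1/2 → 1/2 = 1/2
~b = ~1/2 = 1/2
c ∨ ~b = 1/2 ∨ 1/2 = 1/2
(b → c) → (c ∨ ~b) = 1/2 → 1/2 = 1/2
~c = ~1/2 = 1/2
~b = ~1/2 = 1/2
~c → ~b = 1/2 → 1/2 = 1/2
c ∨ b = 1/2 ∨ 1/2 = 1/2
(~c → ~b) ∧ (c ∨ b) = 1/2 ∧ 1/2 = 1/2
((b → c) → (c ∨ ~b)) ∧ ((~c → ~b) ∧ (c ∨ b)) = 1/2 ∧ 1/2 = 1/2

1/2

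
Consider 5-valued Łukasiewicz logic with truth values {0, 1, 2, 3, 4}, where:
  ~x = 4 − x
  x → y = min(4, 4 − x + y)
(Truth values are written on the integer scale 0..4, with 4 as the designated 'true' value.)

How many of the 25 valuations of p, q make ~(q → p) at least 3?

value 4: 1 assignment (counts)
value 3: 2 assignments (counts)
value 2: 3 assignments
value 1: 4 assignments
value 0: 15 assignments
So 3 of the 25 assignments meet the threshold.

3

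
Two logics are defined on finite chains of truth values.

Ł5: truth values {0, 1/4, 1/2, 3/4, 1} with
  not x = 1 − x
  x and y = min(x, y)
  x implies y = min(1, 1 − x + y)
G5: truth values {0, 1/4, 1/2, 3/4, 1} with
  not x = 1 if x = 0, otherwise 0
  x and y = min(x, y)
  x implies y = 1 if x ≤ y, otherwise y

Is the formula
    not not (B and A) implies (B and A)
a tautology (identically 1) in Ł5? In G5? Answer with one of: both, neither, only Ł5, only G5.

only Ł5

In Ł5: every assignment gives 1 — tautology.
In G5: at A = 1/4, B = 1/4 the value is 1/4 — not a tautology.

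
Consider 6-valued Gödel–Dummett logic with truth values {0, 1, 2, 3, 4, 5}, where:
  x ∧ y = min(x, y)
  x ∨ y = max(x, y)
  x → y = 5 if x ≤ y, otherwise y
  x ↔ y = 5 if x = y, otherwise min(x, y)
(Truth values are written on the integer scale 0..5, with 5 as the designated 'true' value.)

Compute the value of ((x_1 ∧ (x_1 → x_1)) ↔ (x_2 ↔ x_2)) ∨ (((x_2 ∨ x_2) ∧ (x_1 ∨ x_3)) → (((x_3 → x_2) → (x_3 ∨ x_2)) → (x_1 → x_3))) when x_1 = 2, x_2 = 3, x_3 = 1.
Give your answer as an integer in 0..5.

x_1 → x_1 = 2 → 2 = 5
x_1 ∧ (x_1 → x_1) = 2 ∧ 5 = 2
x_2 ↔ x_2 = 3 ↔ 3 = 5
(x_1 ∧ (x_1 → x_1)) ↔ (x_2 ↔ x_2) = 2 ↔ 5 = 2
x_2 ∨ x_2 = 3 ∨ 3 = 3
x_1 ∨ x_3 = 2 ∨ 1 = 2
(x_2 ∨ x_2) ∧ (x_1 ∨ x_3) = 3 ∧ 2 = 2
x_3 → x_2 = 1 → 3 = 5
x_3 ∨ x_2 = 1 ∨ 3 = 3
(x_3 → x_2) → (x_3 ∨ x_2) = 5 → 3 = 3
x_1 → x_3 = 2 → 1 = 1
((x_3 → x_2) → (x_3 ∨ x_2)) → (x_1 → x_3) = 3 → 1 = 1
((x_2 ∨ x_2) ∧ (x_1 ∨ x_3)) → (((x_3 → x_2) → (x_3 ∨ x_2)) → (x_1 → x_3)) = 2 → 1 = 1
((x_1 ∧ (x_1 → x_1)) ↔ (x_2 ↔ x_2)) ∨ (((x_2 ∨ x_2) ∧ (x_1 ∨ x_3)) → (((x_3 → x_2) → (x_3 ∨ x_2)) → (x_1 → x_3))) = 2 ∨ 1 = 2

2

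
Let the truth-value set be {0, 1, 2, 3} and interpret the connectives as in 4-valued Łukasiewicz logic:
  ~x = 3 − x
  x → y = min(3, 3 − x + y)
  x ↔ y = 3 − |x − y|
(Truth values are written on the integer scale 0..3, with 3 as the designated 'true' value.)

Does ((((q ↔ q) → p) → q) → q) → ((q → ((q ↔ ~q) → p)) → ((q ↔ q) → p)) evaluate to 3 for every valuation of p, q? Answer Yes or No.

Counterexample: take p = 0, q = 1.
q ↔ q = 1 ↔ 1 = 3
(q ↔ q) → p = 3 → 0 = 0
((q ↔ q) → p) → q = 0 → 1 = 3
(((q ↔ q) → p) → q) → q = 3 → 1 = 1
~q = ~1 = 2
q ↔ ~q = 1 ↔ 2 = 2
(q ↔ ~q) → p = 2 → 0 = 1
q → ((q ↔ ~q) → p) = 1 → 1 = 3
q ↔ q = 1 ↔ 1 = 3
(q ↔ q) → p = 3 → 0 = 0
(q → ((q ↔ ~q) → p)) → ((q ↔ q) → p) = 3 → 0 = 0
((((q ↔ q) → p) → q) → q) → ((q → ((q ↔ ~q) → p)) → ((q ↔ q) → p)) = 1 → 0 = 2
This gives 2 ≠ 3.

No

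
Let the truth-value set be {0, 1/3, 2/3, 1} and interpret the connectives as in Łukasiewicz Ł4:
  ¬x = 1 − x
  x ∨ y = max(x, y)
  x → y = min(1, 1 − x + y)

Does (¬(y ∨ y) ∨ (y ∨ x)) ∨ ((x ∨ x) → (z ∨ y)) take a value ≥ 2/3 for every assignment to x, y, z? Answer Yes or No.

At x = 1, y = 1/3, z = 0, for instance:
y ∨ y = 1/3 ∨ 1/3 = 1/3
¬(y ∨ y) = ¬1/3 = 2/3
y ∨ x = 1/3 ∨ 1 = 1
¬(y ∨ y) ∨ (y ∨ x) = 2/3 ∨ 1 = 1
x ∨ x = 1 ∨ 1 = 1
z ∨ y = 0 ∨ 1/3 = 1/3
(x ∨ x) → (z ∨ y) = 1 → 1/3 = 1/3
(¬(y ∨ y) ∨ (y ∨ x)) ∨ ((x ∨ x) → (z ∨ y)) = 1 ∨ 1/3 = 1
and checking the remaining 63 assignments likewise gives ≥ 2/3 in every case.

Yes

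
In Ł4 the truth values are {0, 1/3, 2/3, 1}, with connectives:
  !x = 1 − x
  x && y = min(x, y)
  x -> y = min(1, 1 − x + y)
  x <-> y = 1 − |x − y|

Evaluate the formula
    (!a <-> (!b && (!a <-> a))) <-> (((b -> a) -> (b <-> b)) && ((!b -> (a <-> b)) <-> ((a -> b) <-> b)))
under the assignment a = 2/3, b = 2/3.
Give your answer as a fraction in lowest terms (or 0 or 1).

!a = !2/3 = 1/3
!b = !2/3 = 1/3
!a = !2/3 = 1/3
!a <-> a = 1/3 <-> 2/3 = 2/3
!b && (!a <-> a) = 1/3 && 2/3 = 1/3
!a <-> (!b && (!a <-> a)) = 1/3 <-> 1/3 = 1
b -> a = 2/3 -> 2/3 = 1
b <-> b = 2/3 <-> 2/3 = 1
(b -> a) -> (b <-> b) = 1 -> 1 = 1
!b = !2/3 = 1/3
a <-> b = 2/3 <-> 2/3 = 1
!b -> (a <-> b) = 1/3 -> 1 = 1
a -> b = 2/3 -> 2/3 = 1
(a -> b) <-> b = 1 <-> 2/3 = 2/3
(!b -> (a <-> b)) <-> ((a -> b) <-> b) = 1 <-> 2/3 = 2/3
((b -> a) -> (b <-> b)) && ((!b -> (a <-> b)) <-> ((a -> b) <-> b)) = 1 && 2/3 = 2/3
(!a <-> (!b && (!a <-> a))) <-> (((b -> a) -> (b <-> b)) && ((!b -> (a <-> b)) <-> ((a -> b) <-> b))) = 1 <-> 2/3 = 2/3

2/3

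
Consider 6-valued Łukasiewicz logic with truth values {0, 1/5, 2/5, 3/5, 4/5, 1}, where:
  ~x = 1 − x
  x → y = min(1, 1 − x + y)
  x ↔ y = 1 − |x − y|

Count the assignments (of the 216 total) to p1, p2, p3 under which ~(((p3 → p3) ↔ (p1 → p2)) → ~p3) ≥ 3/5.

77

value 1: 21 assignments (counts)
value 4/5: 26 assignments (counts)
value 3/5: 30 assignments (counts)
value 2/5: 33 assignments
value 1/5: 35 assignments
value 0: 71 assignments
So 77 of the 216 assignments meet the threshold.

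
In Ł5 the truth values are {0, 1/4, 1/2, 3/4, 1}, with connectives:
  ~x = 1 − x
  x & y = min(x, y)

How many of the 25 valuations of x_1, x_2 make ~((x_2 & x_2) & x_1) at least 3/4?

value 1: 9 assignments (counts)
value 3/4: 7 assignments (counts)
value 1/2: 5 assignments
value 1/4: 3 assignments
value 0: 1 assignment
So 16 of the 25 assignments meet the threshold.

16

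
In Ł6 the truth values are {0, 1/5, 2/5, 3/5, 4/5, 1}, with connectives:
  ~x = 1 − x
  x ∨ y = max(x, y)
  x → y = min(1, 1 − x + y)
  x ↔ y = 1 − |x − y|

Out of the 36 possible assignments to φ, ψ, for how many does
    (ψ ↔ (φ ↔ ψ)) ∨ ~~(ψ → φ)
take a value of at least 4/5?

value 1: 23 assignments (counts)
value 4/5: 7 assignments (counts)
value 3/5: 2 assignments
value 2/5: 2 assignments
value 1/5: 1 assignment
value 0: 1 assignment
So 30 of the 36 assignments meet the threshold.

30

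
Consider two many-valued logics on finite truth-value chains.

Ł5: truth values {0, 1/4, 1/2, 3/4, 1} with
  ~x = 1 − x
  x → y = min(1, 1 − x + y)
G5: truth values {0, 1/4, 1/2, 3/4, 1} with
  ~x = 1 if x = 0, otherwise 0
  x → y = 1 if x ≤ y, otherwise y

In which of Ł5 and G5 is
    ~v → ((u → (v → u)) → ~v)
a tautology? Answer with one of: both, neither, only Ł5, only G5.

both

In Ł5: every assignment gives 1 — tautology.
In G5: every assignment gives 1 — tautology.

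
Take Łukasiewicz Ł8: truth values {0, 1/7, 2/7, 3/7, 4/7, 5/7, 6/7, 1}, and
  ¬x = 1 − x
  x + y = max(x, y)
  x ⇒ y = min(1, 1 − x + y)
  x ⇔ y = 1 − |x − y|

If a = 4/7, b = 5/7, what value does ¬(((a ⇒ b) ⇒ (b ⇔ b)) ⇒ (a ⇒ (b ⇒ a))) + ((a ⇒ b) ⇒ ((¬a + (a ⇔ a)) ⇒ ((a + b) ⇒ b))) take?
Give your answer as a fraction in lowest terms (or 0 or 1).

a ⇒ b = 4/7 ⇒ 5/7 = 1
b ⇔ b = 5/7 ⇔ 5/7 = 1
(a ⇒ b) ⇒ (b ⇔ b) = 1 ⇒ 1 = 1
b ⇒ a = 5/7 ⇒ 4/7 = 6/7
a ⇒ (b ⇒ a) = 4/7 ⇒ 6/7 = 1
((a ⇒ b) ⇒ (b ⇔ b)) ⇒ (a ⇒ (b ⇒ a)) = 1 ⇒ 1 = 1
¬(((a ⇒ b) ⇒ (b ⇔ b)) ⇒ (a ⇒ (b ⇒ a))) = ¬1 = 0
a ⇒ b = 4/7 ⇒ 5/7 = 1
¬a = ¬4/7 = 3/7
a ⇔ a = 4/7 ⇔ 4/7 = 1
¬a + (a ⇔ a) = 3/7 + 1 = 1
a + b = 4/7 + 5/7 = 5/7
(a + b) ⇒ b = 5/7 ⇒ 5/7 = 1
(¬a + (a ⇔ a)) ⇒ ((a + b) ⇒ b) = 1 ⇒ 1 = 1
(a ⇒ b) ⇒ ((¬a + (a ⇔ a)) ⇒ ((a + b) ⇒ b)) = 1 ⇒ 1 = 1
¬(((a ⇒ b) ⇒ (b ⇔ b)) ⇒ (a ⇒ (b ⇒ a))) + ((a ⇒ b) ⇒ ((¬a + (a ⇔ a)) ⇒ ((a + b) ⇒ b))) = 0 + 1 = 1

1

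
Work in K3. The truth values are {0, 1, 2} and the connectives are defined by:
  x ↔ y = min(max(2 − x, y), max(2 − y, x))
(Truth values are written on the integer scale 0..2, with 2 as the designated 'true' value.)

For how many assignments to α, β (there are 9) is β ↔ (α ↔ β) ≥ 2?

2

α = 0, β = 0 ↦ 0  <
α = 0, β = 1 ↦ 1  <
α = 0, β = 2 ↦ 0  <
α = 1, β = 0 ↦ 1  <
α = 1, β = 1 ↦ 1  <
α = 1, β = 2 ↦ 1  <
α = 2, β = 0 ↦ 2  ≥
α = 2, β = 1 ↦ 1  <
α = 2, β = 2 ↦ 2  ≥
So 2 of the 9 assignments meet the threshold.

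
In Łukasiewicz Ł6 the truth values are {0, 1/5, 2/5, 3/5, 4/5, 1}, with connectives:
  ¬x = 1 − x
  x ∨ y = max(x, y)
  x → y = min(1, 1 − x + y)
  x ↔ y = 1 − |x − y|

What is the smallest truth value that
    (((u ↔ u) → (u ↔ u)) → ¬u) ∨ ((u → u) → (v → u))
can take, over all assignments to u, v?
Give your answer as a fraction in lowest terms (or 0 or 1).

Take u = 2/5, v = 4/5:
u ↔ u = 2/5 ↔ 2/5 = 1
u ↔ u = 2/5 ↔ 2/5 = 1
(u ↔ u) → (u ↔ u) = 1 → 1 = 1
¬u = ¬2/5 = 3/5
((u ↔ u) → (u ↔ u)) → ¬u = 1 → 3/5 = 3/5
u → u = 2/5 → 2/5 = 1
v → u = 4/5 → 2/5 = 3/5
(u → u) → (v → u) = 1 → 3/5 = 3/5
(((u ↔ u) → (u ↔ u)) → ¬u) ∨ ((u → u) → (v → u)) = 3/5 ∨ 3/5 = 3/5
No assignment yields a value below 3/5, so this is the minimum.

3/5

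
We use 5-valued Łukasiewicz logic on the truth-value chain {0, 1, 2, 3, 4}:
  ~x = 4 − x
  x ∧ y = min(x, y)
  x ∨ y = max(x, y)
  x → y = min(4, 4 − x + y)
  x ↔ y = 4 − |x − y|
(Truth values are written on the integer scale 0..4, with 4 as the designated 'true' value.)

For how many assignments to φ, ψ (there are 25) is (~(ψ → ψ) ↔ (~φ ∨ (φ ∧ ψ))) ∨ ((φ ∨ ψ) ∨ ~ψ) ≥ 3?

value 4: 13 assignments (counts)
value 3: 9 assignments (counts)
value 2: 3 assignments
So 22 of the 25 assignments meet the threshold.

22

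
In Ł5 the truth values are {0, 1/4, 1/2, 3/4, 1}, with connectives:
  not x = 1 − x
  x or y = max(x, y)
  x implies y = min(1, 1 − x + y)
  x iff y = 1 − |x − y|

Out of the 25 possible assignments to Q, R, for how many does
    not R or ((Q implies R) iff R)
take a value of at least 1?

value 1: 13 assignments (counts)
value 3/4: 9 assignments
value 1/2: 3 assignments
So 13 of the 25 assignments meet the threshold.

13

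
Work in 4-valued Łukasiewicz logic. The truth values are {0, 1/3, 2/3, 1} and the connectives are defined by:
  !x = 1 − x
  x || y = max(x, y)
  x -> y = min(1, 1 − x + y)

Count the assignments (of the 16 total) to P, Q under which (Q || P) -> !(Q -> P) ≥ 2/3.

P = 0, Q = 0 ↦ 1  ≥
P = 0, Q = 1/3 ↦ 1  ≥
P = 0, Q = 2/3 ↦ 1  ≥
P = 0, Q = 1 ↦ 1  ≥
P = 1/3, Q = 0 ↦ 2/3  ≥
P = 1/3, Q = 1/3 ↦ 2/3  ≥
P = 1/3, Q = 2/3 ↦ 2/3  ≥
P = 1/3, Q = 1 ↦ 2/3  ≥
P = 2/3, Q = 0 ↦ 1/3  <
P = 2/3, Q = 1/3 ↦ 1/3  <
P = 2/3, Q = 2/3 ↦ 1/3  <
P = 2/3, Q = 1 ↦ 1/3  <
P = 1, Q = 0 ↦ 0  <
P = 1, Q = 1/3 ↦ 0  <
P = 1, Q = 2/3 ↦ 0  <
P = 1, Q = 1 ↦ 0  <
So 8 of the 16 assignments meet the threshold.

8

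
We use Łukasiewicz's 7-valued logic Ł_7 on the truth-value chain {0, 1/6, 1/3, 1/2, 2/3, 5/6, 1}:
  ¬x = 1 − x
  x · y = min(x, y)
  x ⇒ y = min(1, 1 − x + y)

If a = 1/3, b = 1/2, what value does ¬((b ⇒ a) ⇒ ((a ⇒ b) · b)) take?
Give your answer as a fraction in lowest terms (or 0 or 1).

1/3

b ⇒ a = 1/2 ⇒ 1/3 = 5/6
a ⇒ b = 1/3 ⇒ 1/2 = 1
(a ⇒ b) · b = 1 · 1/2 = 1/2
(b ⇒ a) ⇒ ((a ⇒ b) · b) = 5/6 ⇒ 1/2 = 2/3
¬((b ⇒ a) ⇒ ((a ⇒ b) · b)) = ¬2/3 = 1/3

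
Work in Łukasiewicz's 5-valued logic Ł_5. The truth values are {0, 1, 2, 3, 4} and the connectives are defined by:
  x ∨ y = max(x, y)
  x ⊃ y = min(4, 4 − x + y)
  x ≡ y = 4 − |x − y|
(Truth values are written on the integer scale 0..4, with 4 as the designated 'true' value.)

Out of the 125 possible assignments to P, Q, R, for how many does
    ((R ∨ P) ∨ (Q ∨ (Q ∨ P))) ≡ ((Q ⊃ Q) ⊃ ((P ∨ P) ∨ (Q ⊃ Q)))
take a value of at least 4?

61

value 4: 61 assignments (counts)
value 3: 37 assignments
value 2: 19 assignments
value 1: 7 assignments
value 0: 1 assignment
So 61 of the 125 assignments meet the threshold.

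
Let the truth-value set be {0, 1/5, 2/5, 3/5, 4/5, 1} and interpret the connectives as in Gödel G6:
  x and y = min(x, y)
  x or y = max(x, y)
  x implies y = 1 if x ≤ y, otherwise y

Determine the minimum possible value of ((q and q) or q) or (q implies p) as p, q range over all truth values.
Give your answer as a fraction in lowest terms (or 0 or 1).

Take p = 0, q = 1/5:
q and q = 1/5 and 1/5 = 1/5
(q and q) or q = 1/5 or 1/5 = 1/5
q implies p = 1/5 implies 0 = 0
((q and q) or q) or (q implies p) = 1/5 or 0 = 1/5
No assignment yields a value below 1/5, so this is the minimum.

1/5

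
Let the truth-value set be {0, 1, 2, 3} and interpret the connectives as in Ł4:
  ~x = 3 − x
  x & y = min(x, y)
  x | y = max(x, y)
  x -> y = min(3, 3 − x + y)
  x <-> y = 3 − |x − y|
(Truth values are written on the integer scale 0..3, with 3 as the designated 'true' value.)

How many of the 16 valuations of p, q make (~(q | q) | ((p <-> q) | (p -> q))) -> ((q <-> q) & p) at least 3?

5

p = 0, q = 0 ↦ 0  <
p = 0, q = 1 ↦ 0  <
p = 0, q = 2 ↦ 0  <
p = 0, q = 3 ↦ 0  <
p = 1, q = 0 ↦ 1  <
p = 1, q = 1 ↦ 1  <
p = 1, q = 2 ↦ 1  <
p = 1, q = 3 ↦ 1  <
p = 2, q = 0 ↦ 2  <
p = 2, q = 1 ↦ 3  ≥
p = 2, q = 2 ↦ 2  <
p = 2, q = 3 ↦ 2  <
p = 3, q = 0 ↦ 3  ≥
p = 3, q = 1 ↦ 3  ≥
p = 3, q = 2 ↦ 3  ≥
p = 3, q = 3 ↦ 3  ≥
So 5 of the 16 assignments meet the threshold.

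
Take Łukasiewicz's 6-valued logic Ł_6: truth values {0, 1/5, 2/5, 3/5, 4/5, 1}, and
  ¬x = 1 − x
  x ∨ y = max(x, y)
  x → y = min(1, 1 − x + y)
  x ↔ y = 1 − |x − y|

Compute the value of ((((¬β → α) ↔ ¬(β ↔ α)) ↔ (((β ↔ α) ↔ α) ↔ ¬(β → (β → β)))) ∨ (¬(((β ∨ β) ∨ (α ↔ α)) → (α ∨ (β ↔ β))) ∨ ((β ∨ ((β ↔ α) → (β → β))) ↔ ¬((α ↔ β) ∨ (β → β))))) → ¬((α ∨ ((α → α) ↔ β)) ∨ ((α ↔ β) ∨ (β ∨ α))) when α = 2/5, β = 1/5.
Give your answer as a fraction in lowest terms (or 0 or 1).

2/5

¬β = ¬1/5 = 4/5
¬β → α = 4/5 → 2/5 = 3/5
β ↔ α = 1/5 ↔ 2/5 = 4/5
¬(β ↔ α) = ¬4/5 = 1/5
(¬β → α) ↔ ¬(β ↔ α) = 3/5 ↔ 1/5 = 3/5
β ↔ α = 1/5 ↔ 2/5 = 4/5
(β ↔ α) ↔ α = 4/5 ↔ 2/5 = 3/5
β → β = 1/5 → 1/5 = 1
β → (β → β) = 1/5 → 1 = 1
¬(β → (β → β)) = ¬1 = 0
((β ↔ α) ↔ α) ↔ ¬(β → (β → β)) = 3/5 ↔ 0 = 2/5
((¬β → α) ↔ ¬(β ↔ α)) ↔ (((β ↔ α) ↔ α) ↔ ¬(β → (β → β))) = 3/5 ↔ 2/5 = 4/5
β ∨ β = 1/5 ∨ 1/5 = 1/5
α ↔ α = 2/5 ↔ 2/5 = 1
(β ∨ β) ∨ (α ↔ α) = 1/5 ∨ 1 = 1
β ↔ β = 1/5 ↔ 1/5 = 1
α ∨ (β ↔ β) = 2/5 ∨ 1 = 1
((β ∨ β) ∨ (α ↔ α)) → (α ∨ (β ↔ β)) = 1 → 1 = 1
¬(((β ∨ β) ∨ (α ↔ α)) → (α ∨ (β ↔ β))) = ¬1 = 0
β ↔ α = 1/5 ↔ 2/5 = 4/5
β → β = 1/5 → 1/5 = 1
(β ↔ α) → (β → β) = 4/5 → 1 = 1
β ∨ ((β ↔ α) → (β → β)) = 1/5 ∨ 1 = 1
α ↔ β = 2/5 ↔ 1/5 = 4/5
β → β = 1/5 → 1/5 = 1
(α ↔ β) ∨ (β → β) = 4/5 ∨ 1 = 1
¬((α ↔ β) ∨ (β → β)) = ¬1 = 0
(β ∨ ((β ↔ α) → (β → β))) ↔ ¬((α ↔ β) ∨ (β → β)) = 1 ↔ 0 = 0
¬(((β ∨ β) ∨ (α ↔ α)) → (α ∨ (β ↔ β))) ∨ ((β ∨ ((β ↔ α) → (β → β))) ↔ ¬((α ↔ β) ∨ (β → β))) = 0 ∨ 0 = 0
(((¬β → α) ↔ ¬(β ↔ α)) ↔ (((β ↔ α) ↔ α) ↔ ¬(β → (β → β)))) ∨ (¬(((β ∨ β) ∨ (α ↔ α)) → (α ∨ (β ↔ β))) ∨ ((β ∨ ((β ↔ α) → (β → β))) ↔ ¬((α ↔ β) ∨ (β → β)))) = 4/5 ∨ 0 = 4/5
α → α = 2/5 → 2/5 = 1
(α → α) ↔ β = 1 ↔ 1/5 = 1/5
α ∨ ((α → α) ↔ β) = 2/5 ∨ 1/5 = 2/5
α ↔ β = 2/5 ↔ 1/5 = 4/5
β ∨ α = 1/5 ∨ 2/5 = 2/5
(α ↔ β) ∨ (β ∨ α) = 4/5 ∨ 2/5 = 4/5
(α ∨ ((α → α) ↔ β)) ∨ ((α ↔ β) ∨ (β ∨ α)) = 2/5 ∨ 4/5 = 4/5
¬((α ∨ ((α → α) ↔ β)) ∨ ((α ↔ β) ∨ (β ∨ α))) = ¬4/5 = 1/5
((((¬β → α) ↔ ¬(β ↔ α)) ↔ (((β ↔ α) ↔ α) ↔ ¬(β → (β → β)))) ∨ (¬(((β ∨ β) ∨ (α ↔ α)) → (α ∨ (β ↔ β))) ∨ ((β ∨ ((β ↔ α) → (β → β))) ↔ ¬((α ↔ β) ∨ (β → β))))) → ¬((α ∨ ((α → α) ↔ β)) ∨ ((α ↔ β) ∨ (β ∨ α))) = 4/5 → 1/5 = 2/5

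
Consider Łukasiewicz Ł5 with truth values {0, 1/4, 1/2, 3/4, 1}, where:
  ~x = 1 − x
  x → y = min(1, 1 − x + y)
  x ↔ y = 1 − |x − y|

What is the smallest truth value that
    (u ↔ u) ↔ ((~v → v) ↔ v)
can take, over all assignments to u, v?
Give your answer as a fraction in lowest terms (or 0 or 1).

Take u = 0, v = 1/2:
u ↔ u = 0 ↔ 0 = 1
~v = ~1/2 = 1/2
~v → v = 1/2 → 1/2 = 1
(~v → v) ↔ v = 1 ↔ 1/2 = 1/2
(u ↔ u) ↔ ((~v → v) ↔ v) = 1 ↔ 1/2 = 1/2
No assignment yields a value below 1/2, so this is the minimum.

1/2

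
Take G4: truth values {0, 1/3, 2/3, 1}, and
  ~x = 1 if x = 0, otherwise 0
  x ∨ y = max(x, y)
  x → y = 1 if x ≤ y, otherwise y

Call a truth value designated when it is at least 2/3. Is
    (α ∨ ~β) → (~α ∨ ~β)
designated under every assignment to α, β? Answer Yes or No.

No

Counterexample: take α = 1/3, β = 1/3.
~β = ~1/3 = 0
α ∨ ~β = 1/3 ∨ 0 = 1/3
~α = ~1/3 = 0
~β = ~1/3 = 0
~α ∨ ~β = 0 ∨ 0 = 0
(α ∨ ~β) → (~α ∨ ~β) = 1/3 → 0 = 0
This gives 0, which is below 2/3.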